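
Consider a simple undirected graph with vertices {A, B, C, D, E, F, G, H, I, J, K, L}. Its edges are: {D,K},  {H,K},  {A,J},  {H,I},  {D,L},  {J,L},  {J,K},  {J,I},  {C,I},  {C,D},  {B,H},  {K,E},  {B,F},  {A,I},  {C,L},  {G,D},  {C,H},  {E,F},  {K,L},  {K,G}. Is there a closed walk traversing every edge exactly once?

Yes

Degrees: A:2, B:2, C:4, D:4, E:2, F:2, G:2, H:4, I:4, J:4, K:6, L:4
Every vertex has even degree and the edges form a single connected piece, so an Eulerian circuit exists.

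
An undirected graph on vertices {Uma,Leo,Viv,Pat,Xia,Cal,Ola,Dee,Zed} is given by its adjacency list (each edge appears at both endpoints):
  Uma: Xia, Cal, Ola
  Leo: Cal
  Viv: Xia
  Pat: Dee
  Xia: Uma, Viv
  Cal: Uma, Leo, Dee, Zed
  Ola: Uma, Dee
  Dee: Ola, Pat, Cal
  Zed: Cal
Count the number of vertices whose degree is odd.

6

Degrees: Uma:3, Leo:1, Viv:1, Pat:1, Xia:2, Cal:4, Ola:2, Dee:3, Zed:1
Odd-degree vertices: Uma, Leo, Viv, Pat, Dee, Zed.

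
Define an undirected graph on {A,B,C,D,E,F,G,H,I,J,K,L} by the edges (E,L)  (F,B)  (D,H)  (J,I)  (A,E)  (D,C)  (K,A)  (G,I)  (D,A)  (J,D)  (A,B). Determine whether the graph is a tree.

The graph has 12 vertices and 11 edges.
Connected and |E| = |V| - 1, which characterizes a tree.

Yes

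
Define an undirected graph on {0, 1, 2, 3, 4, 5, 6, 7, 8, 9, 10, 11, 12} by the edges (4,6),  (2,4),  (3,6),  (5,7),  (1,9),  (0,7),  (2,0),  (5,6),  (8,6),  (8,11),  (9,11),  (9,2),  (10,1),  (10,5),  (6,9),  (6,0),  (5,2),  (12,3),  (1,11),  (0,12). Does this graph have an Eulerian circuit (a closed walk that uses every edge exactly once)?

Degrees: 0:4, 1:3, 2:4, 3:2, 4:2, 5:4, 6:6, 7:2, 8:2, 9:4, 10:2, 11:3, 12:2
Vertices with odd degree: 1, 11. An Eulerian circuit requires all degrees even.

No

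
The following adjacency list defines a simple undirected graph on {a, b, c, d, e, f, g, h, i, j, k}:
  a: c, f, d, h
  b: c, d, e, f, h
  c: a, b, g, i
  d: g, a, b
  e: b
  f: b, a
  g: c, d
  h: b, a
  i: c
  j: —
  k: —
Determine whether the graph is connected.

No

Component: {j}
Component: {k}
Component: {a, b, c, d, e, f, g, h, i}
There are 3 separate components, so the graph is not connected.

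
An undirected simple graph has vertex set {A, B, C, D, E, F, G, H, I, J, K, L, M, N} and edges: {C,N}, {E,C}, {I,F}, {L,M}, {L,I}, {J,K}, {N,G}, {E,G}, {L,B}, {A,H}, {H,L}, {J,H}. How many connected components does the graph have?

3

Component: {D}
Component: {C, E, G, N}
Component: {A, B, F, H, I, J, K, L, M}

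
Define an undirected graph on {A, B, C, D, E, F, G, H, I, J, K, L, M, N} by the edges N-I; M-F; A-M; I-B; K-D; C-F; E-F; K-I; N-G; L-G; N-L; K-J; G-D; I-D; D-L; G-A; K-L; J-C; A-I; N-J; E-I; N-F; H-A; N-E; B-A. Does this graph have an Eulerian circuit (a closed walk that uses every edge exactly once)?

Degrees: A:5, B:2, C:2, D:4, E:3, F:4, G:4, H:1, I:6, J:3, K:4, L:4, M:2, N:6
Vertices with odd degree: A, E, H, J. An Eulerian circuit requires all degrees even.

No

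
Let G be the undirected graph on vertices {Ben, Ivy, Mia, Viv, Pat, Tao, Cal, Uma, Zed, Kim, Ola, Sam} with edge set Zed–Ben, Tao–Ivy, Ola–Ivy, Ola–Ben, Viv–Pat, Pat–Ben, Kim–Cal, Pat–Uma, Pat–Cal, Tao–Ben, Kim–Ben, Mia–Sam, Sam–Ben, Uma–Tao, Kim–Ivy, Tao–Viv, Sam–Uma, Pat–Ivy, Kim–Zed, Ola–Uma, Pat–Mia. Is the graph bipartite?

The cycle Ben-Zed-Kim-Ben has length 3, which is odd, so the graph is not bipartite.

No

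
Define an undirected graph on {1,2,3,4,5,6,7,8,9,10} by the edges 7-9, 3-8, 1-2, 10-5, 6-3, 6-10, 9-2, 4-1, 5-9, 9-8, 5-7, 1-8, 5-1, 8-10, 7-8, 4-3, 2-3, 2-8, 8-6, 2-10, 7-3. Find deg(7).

Neighbors of 7: 3, 5, 8, 9.

4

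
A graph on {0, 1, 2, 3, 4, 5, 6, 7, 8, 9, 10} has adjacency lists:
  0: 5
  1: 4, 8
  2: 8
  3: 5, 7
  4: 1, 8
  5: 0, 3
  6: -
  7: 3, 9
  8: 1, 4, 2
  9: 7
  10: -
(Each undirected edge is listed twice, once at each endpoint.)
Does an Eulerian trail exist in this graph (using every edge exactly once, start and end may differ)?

No

Degrees: 0:1, 1:2, 2:1, 3:2, 4:2, 5:2, 6:0, 7:2, 8:3, 9:1, 10:0
Odd-degree vertices: 0, 2, 8, 9 (4 total).
An Eulerian trail requires 0 or 2 odd-degree vertices; here there are 4.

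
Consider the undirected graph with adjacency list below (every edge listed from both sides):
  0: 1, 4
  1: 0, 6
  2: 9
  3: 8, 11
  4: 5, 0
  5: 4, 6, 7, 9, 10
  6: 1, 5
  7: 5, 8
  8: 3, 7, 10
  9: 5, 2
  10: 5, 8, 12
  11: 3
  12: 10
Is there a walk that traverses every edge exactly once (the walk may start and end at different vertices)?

No

Degrees: 0:2, 1:2, 2:1, 3:2, 4:2, 5:5, 6:2, 7:2, 8:3, 9:2, 10:3, 11:1, 12:1
Odd-degree vertices: 2, 5, 8, 10, 11, 12 (6 total).
With 6 odd-degree vertices (more than two), no single trail can use every edge.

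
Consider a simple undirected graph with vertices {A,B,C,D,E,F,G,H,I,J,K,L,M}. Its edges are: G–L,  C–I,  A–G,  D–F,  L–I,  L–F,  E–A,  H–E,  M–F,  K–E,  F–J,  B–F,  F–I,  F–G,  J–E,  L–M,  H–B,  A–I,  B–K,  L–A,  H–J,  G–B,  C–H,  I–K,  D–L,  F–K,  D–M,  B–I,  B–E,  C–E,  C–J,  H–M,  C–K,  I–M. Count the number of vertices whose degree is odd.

6

Degrees: A:4, B:6, C:5, D:3, E:6, F:8, G:4, H:5, I:7, J:4, K:5, L:6, M:5
Odd-degree vertices: C, D, H, I, K, M.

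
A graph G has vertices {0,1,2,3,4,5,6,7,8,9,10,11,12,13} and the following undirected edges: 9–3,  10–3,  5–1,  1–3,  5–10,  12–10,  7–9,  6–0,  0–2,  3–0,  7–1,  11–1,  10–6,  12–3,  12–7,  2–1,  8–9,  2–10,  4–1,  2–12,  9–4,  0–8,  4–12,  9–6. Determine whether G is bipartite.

The cycle 2-10-12-2 has length 3, which is odd, so the graph is not bipartite.

No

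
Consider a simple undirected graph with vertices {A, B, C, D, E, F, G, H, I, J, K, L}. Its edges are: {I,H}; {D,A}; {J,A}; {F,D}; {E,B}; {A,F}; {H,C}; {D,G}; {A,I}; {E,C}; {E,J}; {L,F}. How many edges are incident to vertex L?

Neighbors of L: F.

1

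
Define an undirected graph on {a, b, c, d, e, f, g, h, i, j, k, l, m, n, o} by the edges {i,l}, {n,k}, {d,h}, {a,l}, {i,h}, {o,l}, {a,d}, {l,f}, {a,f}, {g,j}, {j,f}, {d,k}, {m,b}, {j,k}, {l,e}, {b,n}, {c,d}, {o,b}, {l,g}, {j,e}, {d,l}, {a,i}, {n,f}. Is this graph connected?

Yes

A breadth-first search from a visits a, l, i, d, f, o, e, g, h, k, c, n, j, b, m — all 15 vertices — so the graph is connected.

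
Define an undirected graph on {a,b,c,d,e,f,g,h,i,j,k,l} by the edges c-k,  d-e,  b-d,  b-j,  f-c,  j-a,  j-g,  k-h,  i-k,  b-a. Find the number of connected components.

Component: {l}
Component: {c, f, h, i, k}
Component: {a, b, d, e, g, j}

3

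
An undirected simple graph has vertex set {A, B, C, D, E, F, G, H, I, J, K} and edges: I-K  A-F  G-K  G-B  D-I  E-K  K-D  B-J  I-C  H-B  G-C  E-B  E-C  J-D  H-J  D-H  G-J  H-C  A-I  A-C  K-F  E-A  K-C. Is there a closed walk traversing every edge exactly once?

Yes

Degrees: A:4, B:4, C:6, D:4, E:4, F:2, G:4, H:4, I:4, J:4, K:6
Every vertex has even degree and the edges form a single connected piece, so an Eulerian circuit exists.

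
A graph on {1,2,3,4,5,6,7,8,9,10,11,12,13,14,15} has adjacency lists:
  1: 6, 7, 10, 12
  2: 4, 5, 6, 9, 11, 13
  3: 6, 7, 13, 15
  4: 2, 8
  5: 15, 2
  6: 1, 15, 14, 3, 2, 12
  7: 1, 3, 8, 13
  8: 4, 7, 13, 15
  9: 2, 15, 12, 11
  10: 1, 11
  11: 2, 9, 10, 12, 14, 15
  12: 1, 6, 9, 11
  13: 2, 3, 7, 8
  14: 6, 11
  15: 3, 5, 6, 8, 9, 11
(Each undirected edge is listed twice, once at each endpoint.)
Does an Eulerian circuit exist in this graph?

Yes

Degrees: 1:4, 2:6, 3:4, 4:2, 5:2, 6:6, 7:4, 8:4, 9:4, 10:2, 11:6, 12:4, 13:4, 14:2, 15:6
Every vertex has even degree and the edges form a single connected piece, so an Eulerian circuit exists.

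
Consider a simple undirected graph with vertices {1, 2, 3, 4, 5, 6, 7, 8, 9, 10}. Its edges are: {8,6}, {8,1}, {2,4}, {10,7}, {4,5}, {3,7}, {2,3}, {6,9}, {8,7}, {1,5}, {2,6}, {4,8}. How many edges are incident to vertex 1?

2

Neighbors of 1: 5, 8.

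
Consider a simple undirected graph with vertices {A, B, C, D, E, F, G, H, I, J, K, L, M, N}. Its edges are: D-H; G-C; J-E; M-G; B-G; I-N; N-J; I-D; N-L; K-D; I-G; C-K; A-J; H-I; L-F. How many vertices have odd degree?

8

Degrees: A:1, B:1, C:2, D:3, E:1, F:1, G:4, H:2, I:4, J:3, K:2, L:2, M:1, N:3
Odd-degree vertices: A, B, D, E, F, J, M, N.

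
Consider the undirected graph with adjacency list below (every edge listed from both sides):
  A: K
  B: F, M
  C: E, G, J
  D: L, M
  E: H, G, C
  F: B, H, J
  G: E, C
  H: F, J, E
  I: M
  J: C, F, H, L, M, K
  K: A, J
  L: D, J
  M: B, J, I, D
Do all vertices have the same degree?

Degrees: A:1, B:2, C:3, D:2, E:3, F:3, G:2, H:3, I:1, J:6, K:2, L:2, M:4
Vertex A has degree 1 while J has degree 6, so the graph is not regular.

No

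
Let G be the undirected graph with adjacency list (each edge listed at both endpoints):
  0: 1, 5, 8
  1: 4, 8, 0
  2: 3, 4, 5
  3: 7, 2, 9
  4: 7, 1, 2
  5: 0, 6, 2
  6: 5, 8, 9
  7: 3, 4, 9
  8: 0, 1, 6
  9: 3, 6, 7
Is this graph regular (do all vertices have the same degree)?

Degrees: 0:3, 1:3, 2:3, 3:3, 4:3, 5:3, 6:3, 7:3, 8:3, 9:3
Every vertex has degree 3, so the graph is 3-regular.

Yes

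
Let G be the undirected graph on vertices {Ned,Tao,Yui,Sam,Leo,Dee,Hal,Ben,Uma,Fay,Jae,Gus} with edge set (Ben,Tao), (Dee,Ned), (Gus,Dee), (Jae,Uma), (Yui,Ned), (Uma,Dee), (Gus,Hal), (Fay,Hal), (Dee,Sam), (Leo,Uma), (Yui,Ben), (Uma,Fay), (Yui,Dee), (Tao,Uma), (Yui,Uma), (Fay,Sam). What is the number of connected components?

1

Component: {Ned, Tao, Yui, Sam, Leo, Dee, Hal, Ben, Uma, Fay, Jae, Gus}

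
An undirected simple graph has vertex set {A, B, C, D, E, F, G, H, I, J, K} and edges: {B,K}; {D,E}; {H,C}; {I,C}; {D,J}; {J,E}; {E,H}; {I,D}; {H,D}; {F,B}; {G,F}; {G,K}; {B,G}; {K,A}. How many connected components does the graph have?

Component: {A, B, F, G, K}
Component: {C, D, E, H, I, J}

2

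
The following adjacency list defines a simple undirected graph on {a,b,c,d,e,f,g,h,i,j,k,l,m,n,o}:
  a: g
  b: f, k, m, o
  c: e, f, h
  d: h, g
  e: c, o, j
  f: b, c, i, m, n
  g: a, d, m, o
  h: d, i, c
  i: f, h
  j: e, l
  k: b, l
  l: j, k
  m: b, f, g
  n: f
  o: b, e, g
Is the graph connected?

Yes

A breadth-first search from a visits a, g, o, d, m, b, e, h, f, k, j, c, i, n, l — all 15 vertices — so the graph is connected.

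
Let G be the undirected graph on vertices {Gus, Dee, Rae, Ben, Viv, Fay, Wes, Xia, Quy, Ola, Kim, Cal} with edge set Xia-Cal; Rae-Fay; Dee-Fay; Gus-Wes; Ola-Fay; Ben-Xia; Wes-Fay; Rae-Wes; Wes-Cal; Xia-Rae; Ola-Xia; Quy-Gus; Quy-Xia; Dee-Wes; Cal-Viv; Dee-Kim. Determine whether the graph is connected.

A breadth-first search from Gus visits Gus, Wes, Quy, Dee, Rae, Cal, Fay, Xia, Kim, Viv, Ola, Ben — all 12 vertices — so the graph is connected.

Yes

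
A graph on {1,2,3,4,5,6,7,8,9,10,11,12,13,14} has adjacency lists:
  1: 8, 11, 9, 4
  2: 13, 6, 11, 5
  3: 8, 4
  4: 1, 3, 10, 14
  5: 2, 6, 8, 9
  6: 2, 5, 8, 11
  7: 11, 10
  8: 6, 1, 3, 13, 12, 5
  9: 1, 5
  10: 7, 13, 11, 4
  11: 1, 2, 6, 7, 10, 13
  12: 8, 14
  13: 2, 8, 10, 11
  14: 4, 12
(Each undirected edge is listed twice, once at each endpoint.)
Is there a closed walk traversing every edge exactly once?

Yes

Degrees: 1:4, 2:4, 3:2, 4:4, 5:4, 6:4, 7:2, 8:6, 9:2, 10:4, 11:6, 12:2, 13:4, 14:2
Every vertex has even degree and the edges form a single connected piece, so an Eulerian circuit exists.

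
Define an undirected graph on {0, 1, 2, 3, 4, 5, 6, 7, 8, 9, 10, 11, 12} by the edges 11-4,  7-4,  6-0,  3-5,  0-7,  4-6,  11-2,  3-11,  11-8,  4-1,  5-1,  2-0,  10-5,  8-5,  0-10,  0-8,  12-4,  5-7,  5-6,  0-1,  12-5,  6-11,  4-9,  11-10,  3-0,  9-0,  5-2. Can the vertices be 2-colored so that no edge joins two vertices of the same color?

No

6-11-4-6 is an odd cycle (length 3), and a bipartite graph can contain only even cycles.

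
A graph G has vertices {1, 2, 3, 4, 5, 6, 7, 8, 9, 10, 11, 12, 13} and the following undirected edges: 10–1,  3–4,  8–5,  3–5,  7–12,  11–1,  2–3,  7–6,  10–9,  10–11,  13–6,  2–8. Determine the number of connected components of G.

Component: {1, 9, 10, 11}
Component: {6, 7, 12, 13}
Component: {2, 3, 4, 5, 8}

3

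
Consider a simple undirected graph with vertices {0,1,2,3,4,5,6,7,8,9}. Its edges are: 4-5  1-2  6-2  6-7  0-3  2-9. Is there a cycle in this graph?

|V| = 10, |E| = 6, number of components = 4.
Since 6 = 10 - 4, the graph is a forest and contains no cycle.

No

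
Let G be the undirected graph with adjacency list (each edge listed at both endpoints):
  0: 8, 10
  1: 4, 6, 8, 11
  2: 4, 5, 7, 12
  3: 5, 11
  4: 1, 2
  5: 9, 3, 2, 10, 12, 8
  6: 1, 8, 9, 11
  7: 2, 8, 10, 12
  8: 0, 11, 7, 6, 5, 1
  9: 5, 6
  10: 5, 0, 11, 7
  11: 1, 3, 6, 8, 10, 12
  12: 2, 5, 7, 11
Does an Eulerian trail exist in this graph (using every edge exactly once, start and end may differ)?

Degrees: 0:2, 1:4, 2:4, 3:2, 4:2, 5:6, 6:4, 7:4, 8:6, 9:2, 10:4, 11:6, 12:4
Odd-degree vertices: none (0 total).
With 0 odd-degree vertices and all edges in one connected piece, an Eulerian trail exists.

Yes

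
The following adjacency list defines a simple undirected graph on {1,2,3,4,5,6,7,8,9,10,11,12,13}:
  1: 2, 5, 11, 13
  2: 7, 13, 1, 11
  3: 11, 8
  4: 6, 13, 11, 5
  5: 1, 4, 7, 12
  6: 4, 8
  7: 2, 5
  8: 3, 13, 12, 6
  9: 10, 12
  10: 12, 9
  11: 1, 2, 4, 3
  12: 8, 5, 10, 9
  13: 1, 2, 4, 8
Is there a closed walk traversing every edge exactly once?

Yes

Degrees: 1:4, 2:4, 3:2, 4:4, 5:4, 6:2, 7:2, 8:4, 9:2, 10:2, 11:4, 12:4, 13:4
Every vertex has even degree and the edges form a single connected piece, so an Eulerian circuit exists.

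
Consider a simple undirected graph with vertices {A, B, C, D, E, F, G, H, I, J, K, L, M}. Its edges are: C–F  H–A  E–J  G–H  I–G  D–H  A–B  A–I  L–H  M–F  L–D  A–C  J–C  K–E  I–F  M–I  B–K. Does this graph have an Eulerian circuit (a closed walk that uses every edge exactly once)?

No

Degrees: A:4, B:2, C:3, D:2, E:2, F:3, G:2, H:4, I:4, J:2, K:2, L:2, M:2
C, F have odd degree; an Eulerian circuit needs every degree to be even, so none exists.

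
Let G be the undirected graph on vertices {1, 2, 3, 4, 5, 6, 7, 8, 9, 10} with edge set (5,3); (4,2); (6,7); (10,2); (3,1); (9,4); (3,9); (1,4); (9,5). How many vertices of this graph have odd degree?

Degrees: 1:2, 2:2, 3:3, 4:3, 5:2, 6:1, 7:1, 8:0, 9:3, 10:1
Odd-degree vertices: 3, 4, 6, 7, 9, 10.

6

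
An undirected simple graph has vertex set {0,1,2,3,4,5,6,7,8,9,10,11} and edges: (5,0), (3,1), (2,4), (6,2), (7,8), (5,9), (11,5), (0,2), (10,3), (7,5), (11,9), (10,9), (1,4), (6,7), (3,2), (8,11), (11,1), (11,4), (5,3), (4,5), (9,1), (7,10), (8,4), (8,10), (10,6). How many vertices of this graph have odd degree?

4

Degrees: 0:2, 1:4, 2:4, 3:4, 4:5, 5:6, 6:3, 7:4, 8:4, 9:4, 10:5, 11:5
Odd-degree vertices: 4, 6, 10, 11.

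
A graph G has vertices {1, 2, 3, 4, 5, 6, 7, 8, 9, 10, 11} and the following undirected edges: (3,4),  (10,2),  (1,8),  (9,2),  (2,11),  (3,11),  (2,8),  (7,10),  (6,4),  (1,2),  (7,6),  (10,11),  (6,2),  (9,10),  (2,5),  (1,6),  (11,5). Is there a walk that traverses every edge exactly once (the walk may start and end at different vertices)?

Yes

Degrees: 1:3, 2:7, 3:2, 4:2, 5:2, 6:4, 7:2, 8:2, 9:2, 10:4, 11:4
Odd-degree vertices: 1, 2 (2 total).
The non-isolated vertices are connected and exactly 2 have odd degree, so an Eulerian trail exists (from 1 to 2).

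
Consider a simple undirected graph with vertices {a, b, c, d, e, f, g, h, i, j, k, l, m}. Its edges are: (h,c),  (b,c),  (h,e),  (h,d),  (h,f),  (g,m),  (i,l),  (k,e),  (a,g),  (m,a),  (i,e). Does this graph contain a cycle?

Yes

The graph has 13 vertices, 11 edges, and 3 connected components.
One cycle is a-m-g-a.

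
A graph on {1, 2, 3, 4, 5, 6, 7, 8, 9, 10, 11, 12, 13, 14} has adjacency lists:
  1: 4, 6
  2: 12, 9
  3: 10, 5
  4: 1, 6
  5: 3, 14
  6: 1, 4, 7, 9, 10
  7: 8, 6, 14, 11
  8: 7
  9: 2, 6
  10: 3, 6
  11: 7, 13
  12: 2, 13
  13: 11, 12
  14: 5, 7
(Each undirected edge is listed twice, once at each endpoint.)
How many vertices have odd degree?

Degrees: 1:2, 2:2, 3:2, 4:2, 5:2, 6:5, 7:4, 8:1, 9:2, 10:2, 11:2, 12:2, 13:2, 14:2
Odd-degree vertices: 6, 8.

2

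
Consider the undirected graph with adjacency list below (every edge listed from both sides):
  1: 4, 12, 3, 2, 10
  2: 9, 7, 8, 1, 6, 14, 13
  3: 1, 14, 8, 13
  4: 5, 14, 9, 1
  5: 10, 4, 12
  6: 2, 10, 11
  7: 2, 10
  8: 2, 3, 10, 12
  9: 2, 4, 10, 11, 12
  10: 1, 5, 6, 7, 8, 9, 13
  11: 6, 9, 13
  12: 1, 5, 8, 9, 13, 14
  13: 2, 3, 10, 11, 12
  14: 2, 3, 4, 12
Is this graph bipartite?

A valid 2-coloring puts {2, 3, 4, 10, 11, 12} on one side and {1, 5, 6, 7, 8, 9, 13, 14} on the other; every edge crosses between the two sides.

Yes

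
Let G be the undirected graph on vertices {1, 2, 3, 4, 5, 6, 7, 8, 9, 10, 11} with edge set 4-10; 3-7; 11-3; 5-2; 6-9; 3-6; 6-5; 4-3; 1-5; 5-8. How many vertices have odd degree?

Degrees: 1:1, 2:1, 3:4, 4:2, 5:4, 6:3, 7:1, 8:1, 9:1, 10:1, 11:1
Odd-degree vertices: 1, 2, 6, 7, 8, 9, 10, 11.

8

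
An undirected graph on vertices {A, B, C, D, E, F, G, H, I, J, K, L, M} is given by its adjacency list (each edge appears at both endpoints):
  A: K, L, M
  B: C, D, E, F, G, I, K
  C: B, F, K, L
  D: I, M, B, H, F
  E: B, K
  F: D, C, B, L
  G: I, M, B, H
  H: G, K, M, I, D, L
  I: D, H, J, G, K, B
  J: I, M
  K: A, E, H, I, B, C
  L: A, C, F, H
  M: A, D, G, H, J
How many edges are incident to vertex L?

Neighbors of L: A, C, F, H.

4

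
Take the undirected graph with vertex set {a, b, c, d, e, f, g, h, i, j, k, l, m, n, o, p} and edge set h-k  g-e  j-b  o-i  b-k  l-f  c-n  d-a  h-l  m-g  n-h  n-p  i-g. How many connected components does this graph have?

Component: {a, d}
Component: {e, g, i, m, o}
Component: {b, c, f, h, j, k, l, n, p}

3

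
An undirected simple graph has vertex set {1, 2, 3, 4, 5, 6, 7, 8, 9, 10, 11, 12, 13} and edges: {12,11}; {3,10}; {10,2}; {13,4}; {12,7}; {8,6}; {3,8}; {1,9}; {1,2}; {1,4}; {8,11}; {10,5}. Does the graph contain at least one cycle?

No

|V| = 13, |E| = 12, number of components = 1.
Since 12 = 13 - 1, the graph is a forest and contains no cycle.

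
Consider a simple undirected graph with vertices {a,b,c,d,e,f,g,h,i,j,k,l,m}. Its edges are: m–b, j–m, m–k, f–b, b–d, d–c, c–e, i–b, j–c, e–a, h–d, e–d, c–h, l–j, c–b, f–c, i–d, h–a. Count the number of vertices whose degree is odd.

8

Degrees: a:2, b:5, c:6, d:5, e:3, f:2, g:0, h:3, i:2, j:3, k:1, l:1, m:3
Odd-degree vertices: b, d, e, h, j, k, l, m.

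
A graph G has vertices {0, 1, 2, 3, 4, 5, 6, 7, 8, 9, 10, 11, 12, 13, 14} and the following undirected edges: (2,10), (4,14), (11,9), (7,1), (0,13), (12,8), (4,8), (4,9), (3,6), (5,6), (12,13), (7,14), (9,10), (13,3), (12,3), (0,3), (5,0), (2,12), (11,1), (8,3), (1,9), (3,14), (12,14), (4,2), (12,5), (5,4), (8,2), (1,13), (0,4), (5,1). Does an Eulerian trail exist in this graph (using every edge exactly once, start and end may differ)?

Yes

Degrees: 0:4, 1:5, 2:4, 3:6, 4:6, 5:5, 6:2, 7:2, 8:4, 9:4, 10:2, 11:2, 12:6, 13:4, 14:4
Odd-degree vertices: 1, 5 (2 total).
The non-isolated vertices are connected and exactly 2 have odd degree, so an Eulerian trail exists (from 1 to 5).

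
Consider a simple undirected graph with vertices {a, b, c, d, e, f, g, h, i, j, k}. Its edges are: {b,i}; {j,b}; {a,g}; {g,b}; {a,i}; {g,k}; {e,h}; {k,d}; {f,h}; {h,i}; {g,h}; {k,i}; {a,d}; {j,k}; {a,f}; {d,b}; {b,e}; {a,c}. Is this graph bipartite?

Yes

Color {c, d, e, f, g, i, j} black and {a, b, h, k} white. No edge joins two same-colored vertices, so the graph is bipartite.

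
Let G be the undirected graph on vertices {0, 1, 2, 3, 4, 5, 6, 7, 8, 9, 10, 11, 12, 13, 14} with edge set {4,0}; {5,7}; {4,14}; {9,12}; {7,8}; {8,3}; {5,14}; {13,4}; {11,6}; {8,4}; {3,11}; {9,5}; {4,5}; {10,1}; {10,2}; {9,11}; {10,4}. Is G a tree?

No

The graph has 15 vertices and 17 edges.
Connected but with 17 > 14 edges, so it has a cycle and is not a tree.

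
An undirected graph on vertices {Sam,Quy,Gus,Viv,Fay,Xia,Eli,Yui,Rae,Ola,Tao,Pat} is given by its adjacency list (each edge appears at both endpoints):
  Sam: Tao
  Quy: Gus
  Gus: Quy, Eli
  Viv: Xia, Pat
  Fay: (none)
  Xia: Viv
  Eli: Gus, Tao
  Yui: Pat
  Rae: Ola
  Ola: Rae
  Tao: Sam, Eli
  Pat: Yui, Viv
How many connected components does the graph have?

Component: {Fay}
Component: {Rae, Ola}
Component: {Viv, Xia, Yui, Pat}
Component: {Sam, Quy, Gus, Eli, Tao}

4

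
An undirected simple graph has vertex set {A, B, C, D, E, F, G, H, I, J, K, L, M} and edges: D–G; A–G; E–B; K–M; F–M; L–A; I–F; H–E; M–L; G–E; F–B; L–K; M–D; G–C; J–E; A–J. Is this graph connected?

Yes

Starting from A and exploring outward reaches every vertex (A, G, L, J, E, D, C, K, M, B, H, F, I); the graph is connected.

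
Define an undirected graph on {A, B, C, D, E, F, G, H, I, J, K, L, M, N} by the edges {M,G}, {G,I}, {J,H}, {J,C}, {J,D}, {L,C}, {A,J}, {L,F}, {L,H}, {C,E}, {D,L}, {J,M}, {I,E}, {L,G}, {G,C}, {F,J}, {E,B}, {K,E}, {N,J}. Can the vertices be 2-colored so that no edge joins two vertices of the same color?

No

The cycle C-G-L-C has length 3, which is odd, so the graph is not bipartite.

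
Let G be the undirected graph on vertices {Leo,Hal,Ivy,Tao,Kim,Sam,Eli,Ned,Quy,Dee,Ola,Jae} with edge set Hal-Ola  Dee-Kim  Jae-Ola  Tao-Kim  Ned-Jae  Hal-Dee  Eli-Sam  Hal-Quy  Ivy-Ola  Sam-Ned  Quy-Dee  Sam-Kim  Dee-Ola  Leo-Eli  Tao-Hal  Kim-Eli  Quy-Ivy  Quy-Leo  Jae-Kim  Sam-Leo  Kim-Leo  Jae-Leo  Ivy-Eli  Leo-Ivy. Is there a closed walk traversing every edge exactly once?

Degrees: Leo:6, Hal:4, Ivy:4, Tao:2, Kim:6, Sam:4, Eli:4, Ned:2, Quy:4, Dee:4, Ola:4, Jae:4
All degrees are even and the non-isolated vertices are connected — an Eulerian circuit exists.

Yes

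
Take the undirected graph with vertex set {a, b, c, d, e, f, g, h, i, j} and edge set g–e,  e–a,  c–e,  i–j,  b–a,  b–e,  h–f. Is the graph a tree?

No

The graph has 10 vertices and 7 edges.
It is not connected, so it is not a tree.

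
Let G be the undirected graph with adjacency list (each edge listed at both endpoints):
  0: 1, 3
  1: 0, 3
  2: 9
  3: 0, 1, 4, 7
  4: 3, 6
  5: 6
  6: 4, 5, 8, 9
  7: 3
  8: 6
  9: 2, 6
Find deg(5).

1

Neighbors of 5: 6.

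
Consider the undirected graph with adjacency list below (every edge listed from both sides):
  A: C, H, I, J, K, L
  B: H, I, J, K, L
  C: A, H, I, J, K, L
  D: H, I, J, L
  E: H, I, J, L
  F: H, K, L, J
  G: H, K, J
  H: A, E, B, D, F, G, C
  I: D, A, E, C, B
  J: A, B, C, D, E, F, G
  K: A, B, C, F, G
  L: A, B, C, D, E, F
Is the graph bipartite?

No

A-C-L-A is an odd cycle (length 3), and a bipartite graph can contain only even cycles.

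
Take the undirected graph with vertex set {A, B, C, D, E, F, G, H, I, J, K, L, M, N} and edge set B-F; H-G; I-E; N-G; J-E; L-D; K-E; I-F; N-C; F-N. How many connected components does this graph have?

Component: {A}
Component: {M}
Component: {D, L}
Component: {B, C, E, F, G, H, I, J, K, N}

4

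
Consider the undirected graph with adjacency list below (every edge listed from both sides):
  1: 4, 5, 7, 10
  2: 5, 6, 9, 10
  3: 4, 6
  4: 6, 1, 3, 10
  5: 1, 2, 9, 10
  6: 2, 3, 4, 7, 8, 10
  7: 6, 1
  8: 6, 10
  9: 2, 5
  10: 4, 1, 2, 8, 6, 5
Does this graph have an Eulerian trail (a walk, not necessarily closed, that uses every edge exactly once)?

Yes

Degrees: 1:4, 2:4, 3:2, 4:4, 5:4, 6:6, 7:2, 8:2, 9:2, 10:6
Odd-degree vertices: none (0 total).
The non-isolated vertices are connected and exactly 0 have odd degree, so an Eulerian trail exists.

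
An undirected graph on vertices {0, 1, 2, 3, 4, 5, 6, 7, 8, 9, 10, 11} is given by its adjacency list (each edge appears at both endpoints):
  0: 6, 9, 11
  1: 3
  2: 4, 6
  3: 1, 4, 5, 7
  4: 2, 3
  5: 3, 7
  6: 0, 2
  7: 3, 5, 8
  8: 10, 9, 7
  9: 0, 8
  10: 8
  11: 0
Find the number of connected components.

1

Component: {0, 1, 2, 3, 4, 5, 6, 7, 8, 9, 10, 11}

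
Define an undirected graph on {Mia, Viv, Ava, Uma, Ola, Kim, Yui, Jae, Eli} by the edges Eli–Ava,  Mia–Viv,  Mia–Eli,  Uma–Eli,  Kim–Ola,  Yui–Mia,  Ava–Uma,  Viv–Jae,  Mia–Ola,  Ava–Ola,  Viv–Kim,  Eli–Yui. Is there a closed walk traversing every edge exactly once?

Degrees: Mia:4, Viv:3, Ava:3, Uma:2, Ola:3, Kim:2, Yui:2, Jae:1, Eli:4
Viv, Ava, Ola, Jae have odd degree; an Eulerian circuit needs every degree to be even, so none exists.

No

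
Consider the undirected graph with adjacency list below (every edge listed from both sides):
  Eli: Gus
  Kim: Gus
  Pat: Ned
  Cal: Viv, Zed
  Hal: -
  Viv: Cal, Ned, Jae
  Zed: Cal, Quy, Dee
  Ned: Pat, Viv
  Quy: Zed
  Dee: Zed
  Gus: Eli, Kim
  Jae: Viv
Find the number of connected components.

3

Component: {Hal}
Component: {Eli, Kim, Gus}
Component: {Pat, Cal, Viv, Zed, Ned, Quy, Dee, Jae}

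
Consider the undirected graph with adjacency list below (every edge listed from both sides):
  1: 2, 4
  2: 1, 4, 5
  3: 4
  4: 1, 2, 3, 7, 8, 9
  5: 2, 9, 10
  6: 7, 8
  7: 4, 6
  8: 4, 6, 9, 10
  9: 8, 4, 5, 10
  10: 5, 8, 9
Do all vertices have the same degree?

No

Degrees: 1:2, 2:3, 3:1, 4:6, 5:3, 6:2, 7:2, 8:4, 9:4, 10:3
Vertex 3 has degree 1 while 4 has degree 6, so the graph is not regular.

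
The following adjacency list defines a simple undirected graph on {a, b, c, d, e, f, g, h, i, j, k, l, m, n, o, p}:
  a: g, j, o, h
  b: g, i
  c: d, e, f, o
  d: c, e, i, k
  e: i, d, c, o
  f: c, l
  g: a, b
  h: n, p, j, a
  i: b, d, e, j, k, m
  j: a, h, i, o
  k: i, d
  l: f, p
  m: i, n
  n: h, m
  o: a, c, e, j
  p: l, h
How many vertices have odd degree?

Degrees: a:4, b:2, c:4, d:4, e:4, f:2, g:2, h:4, i:6, j:4, k:2, l:2, m:2, n:2, o:4, p:2
Odd-degree vertices: none.

0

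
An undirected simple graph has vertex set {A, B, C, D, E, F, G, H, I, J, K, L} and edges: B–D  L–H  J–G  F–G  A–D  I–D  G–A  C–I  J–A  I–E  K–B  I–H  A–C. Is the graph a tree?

No

The graph has 12 vertices and 13 edges.
A tree on 12 vertices has exactly 11 edges; this graph has 13, so it contains a cycle and is not a tree.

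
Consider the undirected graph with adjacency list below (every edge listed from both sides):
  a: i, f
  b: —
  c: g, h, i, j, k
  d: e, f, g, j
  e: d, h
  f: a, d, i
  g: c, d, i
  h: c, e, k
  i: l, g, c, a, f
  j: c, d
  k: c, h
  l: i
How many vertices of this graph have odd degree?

6

Degrees: a:2, b:0, c:5, d:4, e:2, f:3, g:3, h:3, i:5, j:2, k:2, l:1
Odd-degree vertices: c, f, g, h, i, l.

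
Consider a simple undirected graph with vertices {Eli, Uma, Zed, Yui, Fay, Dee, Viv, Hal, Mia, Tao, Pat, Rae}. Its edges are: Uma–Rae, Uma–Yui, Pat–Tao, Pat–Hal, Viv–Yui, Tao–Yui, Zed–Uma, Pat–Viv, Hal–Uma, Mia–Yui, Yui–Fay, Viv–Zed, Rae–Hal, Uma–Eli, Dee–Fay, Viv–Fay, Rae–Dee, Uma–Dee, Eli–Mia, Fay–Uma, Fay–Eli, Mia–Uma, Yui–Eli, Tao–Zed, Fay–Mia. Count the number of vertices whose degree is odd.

6

Degrees: Eli:4, Uma:8, Zed:3, Yui:6, Fay:6, Dee:3, Viv:4, Hal:3, Mia:4, Tao:3, Pat:3, Rae:3
Odd-degree vertices: Zed, Dee, Hal, Tao, Pat, Rae.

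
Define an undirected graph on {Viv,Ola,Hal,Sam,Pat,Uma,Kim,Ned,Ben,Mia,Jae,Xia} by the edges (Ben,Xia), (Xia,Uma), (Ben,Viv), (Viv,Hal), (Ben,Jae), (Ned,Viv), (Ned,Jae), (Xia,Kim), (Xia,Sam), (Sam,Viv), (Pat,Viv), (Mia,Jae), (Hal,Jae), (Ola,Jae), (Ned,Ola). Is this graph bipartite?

Ned-Ola-Jae-Ned is an odd cycle (length 3), and a bipartite graph can contain only even cycles.

No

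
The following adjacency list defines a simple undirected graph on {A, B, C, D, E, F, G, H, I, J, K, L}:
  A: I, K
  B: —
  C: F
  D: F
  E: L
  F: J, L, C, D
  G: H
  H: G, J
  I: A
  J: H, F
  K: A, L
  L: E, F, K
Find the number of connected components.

Component: {B}
Component: {A, C, D, E, F, G, H, I, J, K, L}

2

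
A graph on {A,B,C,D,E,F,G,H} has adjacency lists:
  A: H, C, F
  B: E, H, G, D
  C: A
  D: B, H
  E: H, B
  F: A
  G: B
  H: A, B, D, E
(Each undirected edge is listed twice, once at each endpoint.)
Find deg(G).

1

Neighbors of G: B.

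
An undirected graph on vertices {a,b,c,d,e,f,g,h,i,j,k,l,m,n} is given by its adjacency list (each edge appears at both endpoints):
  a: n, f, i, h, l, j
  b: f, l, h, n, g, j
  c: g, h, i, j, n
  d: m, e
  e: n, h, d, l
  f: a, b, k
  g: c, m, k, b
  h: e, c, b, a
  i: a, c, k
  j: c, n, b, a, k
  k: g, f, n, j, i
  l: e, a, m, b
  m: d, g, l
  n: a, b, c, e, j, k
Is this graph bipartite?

The cycle b-j-n-b has length 3, which is odd, so the graph is not bipartite.

No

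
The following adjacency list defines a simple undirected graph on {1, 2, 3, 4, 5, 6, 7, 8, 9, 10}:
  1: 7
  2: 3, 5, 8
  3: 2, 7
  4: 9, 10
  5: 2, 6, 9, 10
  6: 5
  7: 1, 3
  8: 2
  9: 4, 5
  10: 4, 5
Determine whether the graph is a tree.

|V| = 10, |E| = 10.
A tree on 10 vertices has exactly 9 edges; this graph has 10, so it contains a cycle and is not a tree.

No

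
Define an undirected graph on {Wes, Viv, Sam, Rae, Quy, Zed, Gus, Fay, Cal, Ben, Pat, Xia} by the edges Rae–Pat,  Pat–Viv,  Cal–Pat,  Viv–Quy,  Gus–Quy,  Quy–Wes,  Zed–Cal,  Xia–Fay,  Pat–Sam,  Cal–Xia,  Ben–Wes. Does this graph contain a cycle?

No

|V| = 12, |E| = 11, number of components = 1.
Since 11 = 12 - 1, the graph is a forest and contains no cycle.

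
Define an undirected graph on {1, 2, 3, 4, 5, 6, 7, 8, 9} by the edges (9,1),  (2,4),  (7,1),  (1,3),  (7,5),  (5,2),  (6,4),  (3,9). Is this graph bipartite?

1-3-9-1 is an odd cycle (length 3), and a bipartite graph can contain only even cycles.

No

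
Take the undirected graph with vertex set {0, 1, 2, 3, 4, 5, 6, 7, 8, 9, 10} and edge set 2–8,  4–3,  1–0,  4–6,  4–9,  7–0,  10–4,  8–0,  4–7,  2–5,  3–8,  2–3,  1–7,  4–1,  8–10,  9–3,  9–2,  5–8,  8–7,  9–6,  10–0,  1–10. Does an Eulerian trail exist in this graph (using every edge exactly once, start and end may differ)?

Yes

Degrees: 0:4, 1:4, 2:4, 3:4, 4:6, 5:2, 6:2, 7:4, 8:6, 9:4, 10:4
Odd-degree vertices: none (0 total).
The non-isolated vertices are connected and exactly 0 have odd degree, so an Eulerian trail exists.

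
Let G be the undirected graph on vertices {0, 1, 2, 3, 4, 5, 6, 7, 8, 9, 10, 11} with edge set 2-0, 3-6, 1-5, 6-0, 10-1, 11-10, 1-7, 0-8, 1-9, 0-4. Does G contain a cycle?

No

The graph has 12 vertices, 10 edges, and 2 connected components.
Since 10 = 12 - 2, the graph is a forest and contains no cycle.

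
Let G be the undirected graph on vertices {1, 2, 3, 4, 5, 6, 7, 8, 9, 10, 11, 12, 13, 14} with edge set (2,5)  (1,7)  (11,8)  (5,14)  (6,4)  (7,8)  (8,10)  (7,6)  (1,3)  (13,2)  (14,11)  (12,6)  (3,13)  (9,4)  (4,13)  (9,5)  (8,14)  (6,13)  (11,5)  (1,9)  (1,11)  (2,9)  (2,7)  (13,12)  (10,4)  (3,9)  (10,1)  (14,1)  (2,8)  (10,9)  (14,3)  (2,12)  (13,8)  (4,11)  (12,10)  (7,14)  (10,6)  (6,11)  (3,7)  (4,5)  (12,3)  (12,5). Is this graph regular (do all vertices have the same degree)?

Yes

Degrees: 1:6, 2:6, 3:6, 4:6, 5:6, 6:6, 7:6, 8:6, 9:6, 10:6, 11:6, 12:6, 13:6, 14:6
All degrees equal 6; the graph is regular.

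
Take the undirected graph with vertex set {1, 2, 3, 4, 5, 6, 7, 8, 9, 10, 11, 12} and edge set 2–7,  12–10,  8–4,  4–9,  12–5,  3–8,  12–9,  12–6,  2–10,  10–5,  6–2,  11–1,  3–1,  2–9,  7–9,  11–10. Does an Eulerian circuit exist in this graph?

Degrees: 1:2, 2:4, 3:2, 4:2, 5:2, 6:2, 7:2, 8:2, 9:4, 10:4, 11:2, 12:4
All degrees are even and the non-isolated vertices are connected — an Eulerian circuit exists.

Yes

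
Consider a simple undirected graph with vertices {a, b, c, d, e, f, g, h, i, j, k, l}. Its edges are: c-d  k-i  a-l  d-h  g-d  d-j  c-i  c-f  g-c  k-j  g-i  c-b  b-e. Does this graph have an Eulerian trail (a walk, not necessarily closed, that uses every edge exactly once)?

Degrees: a:1, b:2, c:5, d:4, e:1, f:1, g:3, h:1, i:3, j:2, k:2, l:1
Odd-degree vertices: a, c, e, f, g, h, i, l (8 total).
An Eulerian trail requires 0 or 2 odd-degree vertices; here there are 8.

No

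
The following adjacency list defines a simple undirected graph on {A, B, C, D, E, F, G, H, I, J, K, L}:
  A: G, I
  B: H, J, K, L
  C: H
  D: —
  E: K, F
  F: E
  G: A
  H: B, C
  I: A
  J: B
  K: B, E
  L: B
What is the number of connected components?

3

Component: {D}
Component: {A, G, I}
Component: {B, C, E, F, H, J, K, L}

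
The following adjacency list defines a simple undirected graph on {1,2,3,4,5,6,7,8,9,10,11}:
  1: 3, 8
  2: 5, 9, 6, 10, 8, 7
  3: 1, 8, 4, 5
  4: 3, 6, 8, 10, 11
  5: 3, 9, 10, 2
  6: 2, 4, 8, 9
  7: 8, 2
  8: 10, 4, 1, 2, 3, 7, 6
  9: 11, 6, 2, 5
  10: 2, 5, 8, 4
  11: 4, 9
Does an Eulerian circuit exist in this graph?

Degrees: 1:2, 2:6, 3:4, 4:5, 5:4, 6:4, 7:2, 8:7, 9:4, 10:4, 11:2
Vertices with odd degree: 4, 8. An Eulerian circuit requires all degrees even.

No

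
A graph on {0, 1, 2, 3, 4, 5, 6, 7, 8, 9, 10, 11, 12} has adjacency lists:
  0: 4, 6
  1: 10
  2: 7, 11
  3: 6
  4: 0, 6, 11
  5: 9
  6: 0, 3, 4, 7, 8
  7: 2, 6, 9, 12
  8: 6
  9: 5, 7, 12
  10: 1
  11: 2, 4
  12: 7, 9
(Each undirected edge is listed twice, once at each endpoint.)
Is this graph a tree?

|V| = 13, |E| = 14.
It splits into 2 components, so it cannot be a tree.

No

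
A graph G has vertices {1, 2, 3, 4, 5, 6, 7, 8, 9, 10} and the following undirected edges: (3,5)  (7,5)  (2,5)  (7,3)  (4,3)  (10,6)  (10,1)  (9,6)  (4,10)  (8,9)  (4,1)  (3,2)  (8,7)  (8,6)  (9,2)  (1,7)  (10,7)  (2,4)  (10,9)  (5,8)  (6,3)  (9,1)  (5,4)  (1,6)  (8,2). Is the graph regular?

Yes

Degrees: 1:5, 2:5, 3:5, 4:5, 5:5, 6:5, 7:5, 8:5, 9:5, 10:5
All degrees equal 5; the graph is regular.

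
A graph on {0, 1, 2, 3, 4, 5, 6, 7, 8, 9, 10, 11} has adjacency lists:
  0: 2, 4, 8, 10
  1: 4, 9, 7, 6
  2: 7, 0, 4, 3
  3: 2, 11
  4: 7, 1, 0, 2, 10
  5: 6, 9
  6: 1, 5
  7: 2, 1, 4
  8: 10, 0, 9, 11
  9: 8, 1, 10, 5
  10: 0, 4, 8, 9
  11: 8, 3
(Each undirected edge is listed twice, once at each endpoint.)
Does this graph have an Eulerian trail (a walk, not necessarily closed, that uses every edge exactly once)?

Degrees: 0:4, 1:4, 2:4, 3:2, 4:5, 5:2, 6:2, 7:3, 8:4, 9:4, 10:4, 11:2
Odd-degree vertices: 4, 7 (2 total).
The non-isolated vertices are connected and exactly 2 have odd degree, so an Eulerian trail exists (from 4 to 7).

Yes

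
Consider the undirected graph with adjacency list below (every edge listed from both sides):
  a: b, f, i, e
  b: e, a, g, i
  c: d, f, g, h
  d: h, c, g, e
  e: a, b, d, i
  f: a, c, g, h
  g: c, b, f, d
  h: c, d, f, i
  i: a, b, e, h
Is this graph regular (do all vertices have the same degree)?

Yes

Degrees: a:4, b:4, c:4, d:4, e:4, f:4, g:4, h:4, i:4
All degrees equal 4; the graph is regular.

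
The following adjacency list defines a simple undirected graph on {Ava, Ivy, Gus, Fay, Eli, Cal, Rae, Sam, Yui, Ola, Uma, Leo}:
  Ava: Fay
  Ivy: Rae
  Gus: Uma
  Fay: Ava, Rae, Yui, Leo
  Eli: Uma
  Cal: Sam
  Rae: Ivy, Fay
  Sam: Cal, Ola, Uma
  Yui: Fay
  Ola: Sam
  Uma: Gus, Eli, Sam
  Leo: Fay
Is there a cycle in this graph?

No

|V| = 12, |E| = 10, number of components = 2.
Since 10 = 12 - 2, the graph is a forest and contains no cycle.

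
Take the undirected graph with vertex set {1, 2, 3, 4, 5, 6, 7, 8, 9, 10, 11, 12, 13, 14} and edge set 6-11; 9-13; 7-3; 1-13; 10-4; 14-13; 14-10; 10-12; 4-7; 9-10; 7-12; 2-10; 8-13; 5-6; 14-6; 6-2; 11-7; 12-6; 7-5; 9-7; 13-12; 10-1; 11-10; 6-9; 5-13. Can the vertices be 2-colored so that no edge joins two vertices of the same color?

Yes

Partition the vertices as {6, 7, 10, 13} vs {1, 2, 3, 4, 5, 8, 9, 11, 12, 14}. Each listed edge has one endpoint in each part, so the graph is bipartite.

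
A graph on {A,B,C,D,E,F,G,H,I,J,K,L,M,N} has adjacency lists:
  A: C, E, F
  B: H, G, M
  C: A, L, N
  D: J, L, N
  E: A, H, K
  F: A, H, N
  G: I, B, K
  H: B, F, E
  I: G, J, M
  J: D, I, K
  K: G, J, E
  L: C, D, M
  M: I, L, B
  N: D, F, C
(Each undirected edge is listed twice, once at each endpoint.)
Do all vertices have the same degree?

Yes

Degrees: A:3, B:3, C:3, D:3, E:3, F:3, G:3, H:3, I:3, J:3, K:3, L:3, M:3, N:3
Every vertex has degree 3, so the graph is 3-regular.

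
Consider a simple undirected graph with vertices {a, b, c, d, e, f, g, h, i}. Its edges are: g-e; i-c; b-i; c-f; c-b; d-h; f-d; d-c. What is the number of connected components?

Component: {a}
Component: {e, g}
Component: {b, c, d, f, h, i}

3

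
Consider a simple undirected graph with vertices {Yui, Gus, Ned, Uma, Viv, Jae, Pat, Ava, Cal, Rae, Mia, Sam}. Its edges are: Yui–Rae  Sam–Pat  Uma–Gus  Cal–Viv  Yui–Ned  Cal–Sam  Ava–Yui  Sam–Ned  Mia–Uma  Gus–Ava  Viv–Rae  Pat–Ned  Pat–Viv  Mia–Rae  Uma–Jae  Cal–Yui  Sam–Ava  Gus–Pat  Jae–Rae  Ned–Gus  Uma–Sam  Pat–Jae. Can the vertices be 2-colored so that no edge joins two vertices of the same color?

No

Pat-Ned-Sam-Pat is an odd cycle (length 3), and a bipartite graph can contain only even cycles.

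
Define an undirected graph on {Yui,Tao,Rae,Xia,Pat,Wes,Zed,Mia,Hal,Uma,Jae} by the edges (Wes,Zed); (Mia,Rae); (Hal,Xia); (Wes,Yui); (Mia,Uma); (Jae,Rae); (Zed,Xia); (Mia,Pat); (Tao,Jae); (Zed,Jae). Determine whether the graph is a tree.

The graph has 11 vertices and 10 edges.
Connected and |E| = |V| - 1, which characterizes a tree.

Yes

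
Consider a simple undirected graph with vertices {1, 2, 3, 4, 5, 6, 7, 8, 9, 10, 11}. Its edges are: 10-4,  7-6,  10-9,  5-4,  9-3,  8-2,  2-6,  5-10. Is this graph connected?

Component: {1}
Component: {11}
Component: {2, 6, 7, 8}
Component: {3, 4, 5, 9, 10}
No edge joins these 4 groups, so the graph is disconnected.

No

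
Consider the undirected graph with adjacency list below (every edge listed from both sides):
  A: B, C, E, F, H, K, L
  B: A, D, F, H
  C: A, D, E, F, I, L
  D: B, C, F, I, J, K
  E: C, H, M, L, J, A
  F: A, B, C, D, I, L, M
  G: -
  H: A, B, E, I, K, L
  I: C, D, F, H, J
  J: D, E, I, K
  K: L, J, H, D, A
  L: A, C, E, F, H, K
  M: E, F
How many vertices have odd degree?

4

Degrees: A:7, B:4, C:6, D:6, E:6, F:7, G:0, H:6, I:5, J:4, K:5, L:6, M:2
Odd-degree vertices: A, F, I, K.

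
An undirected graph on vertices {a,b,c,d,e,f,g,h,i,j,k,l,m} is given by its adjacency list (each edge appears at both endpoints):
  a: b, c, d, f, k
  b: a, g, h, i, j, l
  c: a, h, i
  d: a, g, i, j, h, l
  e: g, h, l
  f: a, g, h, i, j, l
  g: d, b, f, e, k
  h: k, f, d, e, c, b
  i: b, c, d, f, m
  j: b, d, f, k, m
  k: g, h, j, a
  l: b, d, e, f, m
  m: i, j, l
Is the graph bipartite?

Yes

Partition the vertices as {b, c, d, e, f, k, m} vs {a, g, h, i, j, l}. Each listed edge has one endpoint in each part, so the graph is bipartite.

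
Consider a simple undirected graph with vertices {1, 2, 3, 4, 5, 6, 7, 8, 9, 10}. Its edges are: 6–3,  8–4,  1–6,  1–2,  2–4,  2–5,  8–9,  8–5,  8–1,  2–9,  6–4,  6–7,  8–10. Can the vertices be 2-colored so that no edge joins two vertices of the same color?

Partition the vertices as {2, 6, 8} vs {1, 3, 4, 5, 7, 9, 10}. Each listed edge has one endpoint in each part, so the graph is bipartite.

Yes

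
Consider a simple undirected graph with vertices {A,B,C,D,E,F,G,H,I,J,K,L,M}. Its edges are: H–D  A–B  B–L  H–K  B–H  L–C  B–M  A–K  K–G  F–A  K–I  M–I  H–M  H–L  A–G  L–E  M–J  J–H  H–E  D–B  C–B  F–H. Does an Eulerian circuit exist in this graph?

Degrees: A:4, B:6, C:2, D:2, E:2, F:2, G:2, H:8, I:2, J:2, K:4, L:4, M:4
Every vertex has even degree and the edges form a single connected piece, so an Eulerian circuit exists.

Yes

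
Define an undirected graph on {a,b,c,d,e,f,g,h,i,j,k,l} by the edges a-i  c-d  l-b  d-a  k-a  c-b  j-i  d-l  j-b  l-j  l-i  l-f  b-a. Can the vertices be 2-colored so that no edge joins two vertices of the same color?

No

The cycle b-j-l-b has length 3, which is odd, so the graph is not bipartite.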